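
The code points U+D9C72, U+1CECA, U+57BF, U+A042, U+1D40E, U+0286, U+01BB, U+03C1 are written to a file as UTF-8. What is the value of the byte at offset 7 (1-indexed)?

0xBB

1-indexed offset 7 is 0-indexed offset 6.
U+D9C72 → 4-byte form F3 99 B1 B2 at offsets 0–3.
U+1CECA → 4-byte form F0 9C BB 8A at offsets 4–7.
Offset 6 falls in char 2's range; it's byte 3 of F0 9C BB 8A = 0xBB.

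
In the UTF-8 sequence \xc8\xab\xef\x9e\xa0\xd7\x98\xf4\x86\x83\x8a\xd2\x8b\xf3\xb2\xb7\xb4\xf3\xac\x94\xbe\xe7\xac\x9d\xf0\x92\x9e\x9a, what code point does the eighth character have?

U+7B1D

Offset 0: leading byte 0xC8 = 11001000 → 2-byte char #1 = C8 AB.
Offset 2: leading byte 0xEF = 11101111 → 3-byte char #2 = EF 9E A0.
Offset 5: leading byte 0xD7 = 11010111 → 2-byte char #3 = D7 98.
Offset 7: leading byte 0xF4 = 11110100 → 4-byte char #4 = F4 86 83 8A.
Offset 11: leading byte 0xD2 = 11010010 → 2-byte char #5 = D2 8B.
Offset 13: leading byte 0xF3 = 11110011 → 4-byte char #6 = F3 B2 B7 B4.
Offset 17: leading byte 0xF3 = 11110011 → 4-byte char #7 = F3 AC 94 BE.
Offset 21: leading byte 0xE7 = 11100111 → 3-byte char #8 = E7 AC 9D.
Leading byte 0xE7 = 11100111 matches 1110xxxx → 3-byte sequence.
Byte 1: 0xE7 = 11100111, payload 0111 (4 bits).
Byte 2: 0xAC = 10101100 (10xxxxxx ✓), payload 101100.
Byte 3: 0x9D = 10011101 (10xxxxxx ✓), payload 011101.
Concatenate: 0111101100011101 = 0x7B1D (16 bits → U+7B1D).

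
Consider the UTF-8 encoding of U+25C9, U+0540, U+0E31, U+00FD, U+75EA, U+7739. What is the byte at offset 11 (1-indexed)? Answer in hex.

0xE7

1-indexed offset 11 is 0-indexed offset 10.
U+25C9 → 3-byte form E2 97 89 at offsets 0–2.
U+0540 → 2-byte form D5 80 at offsets 3–4.
U+0E31 → 3-byte form E0 B8 B1 at offsets 5–7.
U+00FD → 2-byte form C3 BD at offsets 8–9.
U+75EA → 3-byte form E7 97 AA at offsets 10–12.
Offset 10 falls in char 5's range; it's byte 1 of E7 97 AA = 0xE7.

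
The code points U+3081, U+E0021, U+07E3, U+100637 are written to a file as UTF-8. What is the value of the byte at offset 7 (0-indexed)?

U+3081 → 3-byte form E3 82 81 at offsets 0–2.
U+E0021 → 4-byte form F3 A0 80 A1 at offsets 3–6.
U+07E3 → 2-byte form DF A3 at offsets 7–8.
Offset 7 falls in char 3's range; it's byte 1 of DF A3 = 0xDF.

0xDF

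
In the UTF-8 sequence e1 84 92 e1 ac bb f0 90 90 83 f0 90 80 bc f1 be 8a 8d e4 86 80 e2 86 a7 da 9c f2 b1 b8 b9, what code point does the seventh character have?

Offset 0: leading byte 0xE1 = 11100001 → 3-byte char #1 = E1 84 92.
Offset 3: leading byte 0xE1 = 11100001 → 3-byte char #2 = E1 AC BB.
Offset 6: leading byte 0xF0 = 11110000 → 4-byte char #3 = F0 90 90 83.
Offset 10: leading byte 0xF0 = 11110000 → 4-byte char #4 = F0 90 80 BC.
Offset 14: leading byte 0xF1 = 11110001 → 4-byte char #5 = F1 BE 8A 8D.
Offset 18: leading byte 0xE4 = 11100100 → 3-byte char #6 = E4 86 80.
Offset 21: leading byte 0xE2 = 11100010 → 3-byte char #7 = E2 86 A7.
Leading byte 0xE2 = 11100010 matches 1110xxxx → 3-byte sequence.
Byte 1: 0xE2 = 11100010, payload 0010 (4 bits).
Byte 2: 0x86 = 10000110 (10xxxxxx ✓), payload 000110.
Byte 3: 0xA7 = 10100111 (10xxxxxx ✓), payload 100111.
Concatenate: 0010000110100111 = 0x21A7 (16 bits → U+21A7).

U+21A7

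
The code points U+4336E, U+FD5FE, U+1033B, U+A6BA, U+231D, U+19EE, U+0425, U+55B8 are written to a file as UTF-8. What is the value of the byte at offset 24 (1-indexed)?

1-indexed offset 24 is 0-indexed offset 23.
U+4336E → 4-byte form F1 83 8D AE at offsets 0–3.
U+FD5FE → 4-byte form F3 BD 97 BE at offsets 4–7.
U+1033B → 4-byte form F0 90 8C BB at offsets 8–11.
U+A6BA → 3-byte form EA 9A BA at offsets 12–14.
U+231D → 3-byte form E2 8C 9D at offsets 15–17.
U+19EE → 3-byte form E1 A7 AE at offsets 18–20.
U+0425 → 2-byte form D0 A5 at offsets 21–22.
U+55B8 → 3-byte form E5 96 B8 at offsets 23–25.
Offset 23 falls in char 8's range; it's byte 1 of E5 96 B8 = 0xE5.

0xE5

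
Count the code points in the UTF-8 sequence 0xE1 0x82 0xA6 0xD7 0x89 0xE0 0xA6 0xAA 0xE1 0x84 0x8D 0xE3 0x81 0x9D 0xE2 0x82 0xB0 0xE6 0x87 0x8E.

7

Byte at offset 0: 0xE1 = 11100001 → 3-byte char (#1). Advance 3.
Byte at offset 3: 0xD7 = 11010111 → 2-byte char (#2). Advance 2.
Byte at offset 5: 0xE0 = 11100000 → 3-byte char (#3). Advance 3.
Byte at offset 8: 0xE1 = 11100001 → 3-byte char (#4). Advance 3.
Byte at offset 11: 0xE3 = 11100011 → 3-byte char (#5). Advance 3.
Byte at offset 14: 0xE2 = 11100010 → 3-byte char (#6). Advance 3.
Byte at offset 17: 0xE6 = 11100110 → 3-byte char (#7). Advance 3.
Reached end at offset 20 after 7 code points.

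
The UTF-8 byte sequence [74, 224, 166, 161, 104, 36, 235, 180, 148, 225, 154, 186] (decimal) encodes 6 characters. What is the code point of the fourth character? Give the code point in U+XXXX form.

U+0024

Offset 0: leading byte 0x4A = 01001010 → 1-byte char #1 = 4A.
Offset 1: leading byte 0xE0 = 11100000 → 3-byte char #2 = E0 A6 A1.
Offset 4: leading byte 0x68 = 01101000 → 1-byte char #3 = 68.
Offset 5: leading byte 0x24 = 00100100 → 1-byte char #4 = 24.
Leading byte 0x24 = 00100100 matches 0xxxxxxx → 1-byte sequence.
Byte 1: 0x24 = 00100100, payload 0100100 (7 bits).
Concatenate: 0100100 = 0x24 (7 bits → U+0024).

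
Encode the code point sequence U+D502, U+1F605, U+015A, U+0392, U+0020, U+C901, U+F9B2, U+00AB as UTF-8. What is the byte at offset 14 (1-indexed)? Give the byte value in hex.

0xA4

1-indexed offset 14 is 0-indexed offset 13.
U+D502 → 3-byte form ED 94 82 at offsets 0–2.
U+1F605 → 4-byte form F0 9F 98 85 at offsets 3–6.
U+015A → 2-byte form C5 9A at offsets 7–8.
U+0392 → 2-byte form CE 92 at offsets 9–10.
U+0020 → 1-byte form 20 at offsets 11–11.
U+C901 → 3-byte form EC A4 81 at offsets 12–14.
Offset 13 falls in char 6's range; it's byte 2 of EC A4 81 = 0xA4.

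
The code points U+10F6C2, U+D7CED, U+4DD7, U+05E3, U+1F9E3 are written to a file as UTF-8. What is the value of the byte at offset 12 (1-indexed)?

0xD7

1-indexed offset 12 is 0-indexed offset 11.
U+10F6C2 → 4-byte form F4 8F 9B 82 at offsets 0–3.
U+D7CED → 4-byte form F3 97 B3 AD at offsets 4–7.
U+4DD7 → 3-byte form E4 B7 97 at offsets 8–10.
U+05E3 → 2-byte form D7 A3 at offsets 11–12.
Offset 11 falls in char 4's range; it's byte 1 of D7 A3 = 0xD7.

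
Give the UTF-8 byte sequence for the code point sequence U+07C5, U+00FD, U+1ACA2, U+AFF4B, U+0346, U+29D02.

DF 85 C3 BD F0 9A B2 A2 F2 AF BD 8B CD 86 F0 A9 B4 82

U+07C5: 2-byte form → DF 85.
U+00FD: 2-byte form → C3 BD.
U+1ACA2: 4-byte form → F0 9A B2 A2.
U+AFF4B: 4-byte form → F2 AF BD 8B.
U+0346: 2-byte form → CD 86.
U+29D02: 4-byte form → F0 A9 B4 82.
Concatenated (18 bytes): DF 85 C3 BD F0 9A B2 A2 F2 AF BD 8B CD 86 F0 A9 B4 82.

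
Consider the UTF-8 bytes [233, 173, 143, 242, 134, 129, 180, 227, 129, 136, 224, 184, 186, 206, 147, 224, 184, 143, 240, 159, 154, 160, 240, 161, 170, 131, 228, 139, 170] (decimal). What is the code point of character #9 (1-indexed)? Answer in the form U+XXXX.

U+42EA

Offset 0: leading byte 0xE9 = 11101001 → 3-byte char #1 = E9 AD 8F.
Offset 3: leading byte 0xF2 = 11110010 → 4-byte char #2 = F2 86 81 B4.
Offset 7: leading byte 0xE3 = 11100011 → 3-byte char #3 = E3 81 88.
Offset 10: leading byte 0xE0 = 11100000 → 3-byte char #4 = E0 B8 BA.
Offset 13: leading byte 0xCE = 11001110 → 2-byte char #5 = CE 93.
Offset 15: leading byte 0xE0 = 11100000 → 3-byte char #6 = E0 B8 8F.
Offset 18: leading byte 0xF0 = 11110000 → 4-byte char #7 = F0 9F 9A A0.
Offset 22: leading byte 0xF0 = 11110000 → 4-byte char #8 = F0 A1 AA 83.
Offset 26: leading byte 0xE4 = 11100100 → 3-byte char #9 = E4 8B AA.
Leading byte 0xE4 = 11100100 matches 1110xxxx → 3-byte sequence.
Byte 1: 0xE4 = 11100100, payload 0100 (4 bits).
Byte 2: 0x8B = 10001011 (10xxxxxx ✓), payload 001011.
Byte 3: 0xAA = 10101010 (10xxxxxx ✓), payload 101010.
Concatenate: 0100001011101010 = 0x42EA (16 bits → U+42EA).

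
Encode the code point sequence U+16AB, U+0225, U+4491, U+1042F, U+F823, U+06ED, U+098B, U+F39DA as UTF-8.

U+16AB: 3-byte form → E1 9A AB.
U+0225: 2-byte form → C8 A5.
U+4491: 3-byte form → E4 92 91.
U+1042F: 4-byte form → F0 90 90 AF.
U+F823: 3-byte form → EF A0 A3.
U+06ED: 2-byte form → DB AD.
U+098B: 3-byte form → E0 A6 8B.
U+F39DA: 4-byte form → F3 B3 A7 9A.
Concatenated (24 bytes): E1 9A AB C8 A5 E4 92 91 F0 90 90 AF EF A0 A3 DB AD E0 A6 8B F3 B3 A7 9A.

E1 9A AB C8 A5 E4 92 91 F0 90 90 AF EF A0 A3 DB AD E0 A6 8B F3 B3 A7 9A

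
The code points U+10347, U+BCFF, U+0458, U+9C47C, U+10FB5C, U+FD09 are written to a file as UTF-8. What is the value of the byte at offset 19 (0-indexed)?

0x89

U+10347 → 4-byte form F0 90 8D 87 at offsets 0–3.
U+BCFF → 3-byte form EB B3 BF at offsets 4–6.
U+0458 → 2-byte form D1 98 at offsets 7–8.
U+9C47C → 4-byte form F2 9C 91 BC at offsets 9–12.
U+10FB5C → 4-byte form F4 8F AD 9C at offsets 13–16.
U+FD09 → 3-byte form EF B4 89 at offsets 17–19.
Offset 19 falls in char 6's range; it's byte 3 of EF B4 89 = 0x89.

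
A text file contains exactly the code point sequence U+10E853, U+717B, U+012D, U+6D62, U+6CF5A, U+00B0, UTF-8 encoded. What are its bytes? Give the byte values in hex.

U+10E853: 4-byte form → F4 8E A1 93.
U+717B: 3-byte form → E7 85 BB.
U+012D: 2-byte form → C4 AD.
U+6D62: 3-byte form → E6 B5 A2.
U+6CF5A: 4-byte form → F1 AC BD 9A.
U+00B0: 2-byte form → C2 B0.
Concatenated (18 bytes): F4 8E A1 93 E7 85 BB C4 AD E6 B5 A2 F1 AC BD 9A C2 B0.

F4 8E A1 93 E7 85 BB C4 AD E6 B5 A2 F1 AC BD 9A C2 B0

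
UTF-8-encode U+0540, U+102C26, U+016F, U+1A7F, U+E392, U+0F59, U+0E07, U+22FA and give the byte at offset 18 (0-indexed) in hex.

U+0540 → 2-byte form D5 80 at offsets 0–1.
U+102C26 → 4-byte form F4 82 B0 A6 at offsets 2–5.
U+016F → 2-byte form C5 AF at offsets 6–7.
U+1A7F → 3-byte form E1 A9 BF at offsets 8–10.
U+E392 → 3-byte form EE 8E 92 at offsets 11–13.
U+0F59 → 3-byte form E0 BD 99 at offsets 14–16.
U+0E07 → 3-byte form E0 B8 87 at offsets 17–19.
Offset 18 falls in char 7's range; it's byte 2 of E0 B8 87 = 0xB8.

0xB8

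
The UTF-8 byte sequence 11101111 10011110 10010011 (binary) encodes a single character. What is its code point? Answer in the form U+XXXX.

U+F793

Leading byte 0xEF = 11101111 matches 1110xxxx → 3-byte sequence.
Byte 1: 0xEF = 11101111, payload 1111 (4 bits).
Byte 2: 0x9E = 10011110 (10xxxxxx ✓), payload 011110.
Byte 3: 0x93 = 10010011 (10xxxxxx ✓), payload 010011.
Concatenate: 1111011110010011 = 0xF793 (16 bits → U+F793).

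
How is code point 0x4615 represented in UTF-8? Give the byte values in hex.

E4 98 95

U+4615 = 0x4615 = 17941 decimal. In range U+0800–U+FFFF → 3-byte form: 1110xxxx 10xxxxxx 10xxxxxx.
Binary (16 bits): 0100011000010101.
Split 4+6+6: 0100 | 011000 | 010101.
Byte 1: 11100100 = 0xE4.
Byte 2: 10011000 = 0x98.
Byte 3: 10010101 = 0x95.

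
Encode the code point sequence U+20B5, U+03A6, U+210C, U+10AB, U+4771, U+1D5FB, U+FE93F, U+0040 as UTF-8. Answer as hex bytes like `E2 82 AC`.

E2 82 B5 CE A6 E2 84 8C E1 82 AB E4 9D B1 F0 9D 97 BB F3 BE A4 BF 40

U+20B5: 3-byte form → E2 82 B5.
U+03A6: 2-byte form → CE A6.
U+210C: 3-byte form → E2 84 8C.
U+10AB: 3-byte form → E1 82 AB.
U+4771: 3-byte form → E4 9D B1.
U+1D5FB: 4-byte form → F0 9D 97 BB.
U+FE93F: 4-byte form → F3 BE A4 BF.
U+0040: 1-byte form → 40.
Concatenated (23 bytes): E2 82 B5 CE A6 E2 84 8C E1 82 AB E4 9D B1 F0 9D 97 BB F3 BE A4 BF 40.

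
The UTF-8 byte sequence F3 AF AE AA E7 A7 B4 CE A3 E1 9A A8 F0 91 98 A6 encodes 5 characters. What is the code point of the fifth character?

U+11626

Offset 0: leading byte 0xF3 = 11110011 → 4-byte char #1 = F3 AF AE AA.
Offset 4: leading byte 0xE7 = 11100111 → 3-byte char #2 = E7 A7 B4.
Offset 7: leading byte 0xCE = 11001110 → 2-byte char #3 = CE A3.
Offset 9: leading byte 0xE1 = 11100001 → 3-byte char #4 = E1 9A A8.
Offset 12: leading byte 0xF0 = 11110000 → 4-byte char #5 = F0 91 98 A6.
Leading byte 0xF0 = 11110000 matches 11110xxx → 4-byte sequence.
Byte 1: 0xF0 = 11110000, payload 000 (3 bits).
Byte 2: 0x91 = 10010001 (10xxxxxx ✓), payload 010001.
Byte 3: 0x98 = 10011000 (10xxxxxx ✓), payload 011000.
Byte 4: 0xA6 = 10100110 (10xxxxxx ✓), payload 100110.
Concatenate: 000010001011000100110 = 0x11626 (21 bits → U+11626).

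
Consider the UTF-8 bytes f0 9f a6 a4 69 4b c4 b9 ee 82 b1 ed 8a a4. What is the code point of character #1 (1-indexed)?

U+1F9A4

Offset 0: leading byte 0xF0 = 11110000 → 4-byte char #1 = F0 9F A6 A4.
Leading byte 0xF0 = 11110000 matches 11110xxx → 4-byte sequence.
Byte 1: 0xF0 = 11110000, payload 000 (3 bits).
Byte 2: 0x9F = 10011111 (10xxxxxx ✓), payload 011111.
Byte 3: 0xA6 = 10100110 (10xxxxxx ✓), payload 100110.
Byte 4: 0xA4 = 10100100 (10xxxxxx ✓), payload 100100.
Concatenate: 000011111100110100100 = 0x1F9A4 (21 bits → U+1F9A4).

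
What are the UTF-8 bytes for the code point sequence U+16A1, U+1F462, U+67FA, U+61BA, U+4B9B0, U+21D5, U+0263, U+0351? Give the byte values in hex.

U+16A1: 3-byte form → E1 9A A1.
U+1F462: 4-byte form → F0 9F 91 A2.
U+67FA: 3-byte form → E6 9F BA.
U+61BA: 3-byte form → E6 86 BA.
U+4B9B0: 4-byte form → F1 8B A6 B0.
U+21D5: 3-byte form → E2 87 95.
U+0263: 2-byte form → C9 A3.
U+0351: 2-byte form → CD 91.
Concatenated (24 bytes): E1 9A A1 F0 9F 91 A2 E6 9F BA E6 86 BA F1 8B A6 B0 E2 87 95 C9 A3 CD 91.

E1 9A A1 F0 9F 91 A2 E6 9F BA E6 86 BA F1 8B A6 B0 E2 87 95 C9 A3 CD 91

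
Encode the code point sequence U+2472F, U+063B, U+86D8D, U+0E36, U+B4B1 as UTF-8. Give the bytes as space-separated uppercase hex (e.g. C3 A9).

U+2472F: 4-byte form → F0 A4 9C AF.
U+063B: 2-byte form → D8 BB.
U+86D8D: 4-byte form → F2 86 B6 8D.
U+0E36: 3-byte form → E0 B8 B6.
U+B4B1: 3-byte form → EB 92 B1.
Concatenated (16 bytes): F0 A4 9C AF D8 BB F2 86 B6 8D E0 B8 B6 EB 92 B1.

F0 A4 9C AF D8 BB F2 86 B6 8D E0 B8 B6 EB 92 B1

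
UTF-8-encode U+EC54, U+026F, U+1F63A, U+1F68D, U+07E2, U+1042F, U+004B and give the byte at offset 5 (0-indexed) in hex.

0xF0

U+EC54 → 3-byte form EE B1 94 at offsets 0–2.
U+026F → 2-byte form C9 AF at offsets 3–4.
U+1F63A → 4-byte form F0 9F 98 BA at offsets 5–8.
Offset 5 falls in char 3's range; it's byte 1 of F0 9F 98 BA = 0xF0.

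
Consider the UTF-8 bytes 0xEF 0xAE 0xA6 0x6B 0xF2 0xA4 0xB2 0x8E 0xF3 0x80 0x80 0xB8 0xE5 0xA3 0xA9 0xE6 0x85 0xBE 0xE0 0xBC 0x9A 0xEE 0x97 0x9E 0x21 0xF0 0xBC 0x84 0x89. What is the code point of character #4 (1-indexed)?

Offset 0: leading byte 0xEF = 11101111 → 3-byte char #1 = EF AE A6.
Offset 3: leading byte 0x6B = 01101011 → 1-byte char #2 = 6B.
Offset 4: leading byte 0xF2 = 11110010 → 4-byte char #3 = F2 A4 B2 8E.
Offset 8: leading byte 0xF3 = 11110011 → 4-byte char #4 = F3 80 80 B8.
Leading byte 0xF3 = 11110011 matches 11110xxx → 4-byte sequence.
Byte 1: 0xF3 = 11110011, payload 011 (3 bits).
Byte 2: 0x80 = 10000000 (10xxxxxx ✓), payload 000000.
Byte 3: 0x80 = 10000000 (10xxxxxx ✓), payload 000000.
Byte 4: 0xB8 = 10111000 (10xxxxxx ✓), payload 111000.
Concatenate: 011000000000000111000 = 0xC0038 (21 bits → U+C0038).

U+C0038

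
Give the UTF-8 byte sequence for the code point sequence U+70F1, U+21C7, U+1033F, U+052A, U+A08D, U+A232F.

E7 83 B1 E2 87 87 F0 90 8C BF D4 AA EA 82 8D F2 A2 8C AF

U+70F1: 3-byte form → E7 83 B1.
U+21C7: 3-byte form → E2 87 87.
U+1033F: 4-byte form → F0 90 8C BF.
U+052A: 2-byte form → D4 AA.
U+A08D: 3-byte form → EA 82 8D.
U+A232F: 4-byte form → F2 A2 8C AF.
Concatenated (19 bytes): E7 83 B1 E2 87 87 F0 90 8C BF D4 AA EA 82 8D F2 A2 8C AF.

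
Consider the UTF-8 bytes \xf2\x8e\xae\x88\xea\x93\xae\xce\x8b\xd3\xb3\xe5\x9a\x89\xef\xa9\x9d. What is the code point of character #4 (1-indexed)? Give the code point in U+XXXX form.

U+04F3

Offset 0: leading byte 0xF2 = 11110010 → 4-byte char #1 = F2 8E AE 88.
Offset 4: leading byte 0xEA = 11101010 → 3-byte char #2 = EA 93 AE.
Offset 7: leading byte 0xCE = 11001110 → 2-byte char #3 = CE 8B.
Offset 9: leading byte 0xD3 = 11010011 → 2-byte char #4 = D3 B3.
Leading byte 0xD3 = 11010011 matches 110xxxxx → 2-byte sequence.
Byte 1: 0xD3 = 11010011, payload 10011 (5 bits).
Byte 2: 0xB3 = 10110011 (10xxxxxx ✓), payload 110011.
Concatenate: 10011110011 = 0x4F3 (11 bits → U+04F3).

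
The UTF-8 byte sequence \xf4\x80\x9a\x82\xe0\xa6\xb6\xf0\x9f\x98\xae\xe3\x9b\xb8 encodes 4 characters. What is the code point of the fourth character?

U+36F8

Offset 0: leading byte 0xF4 = 11110100 → 4-byte char #1 = F4 80 9A 82.
Offset 4: leading byte 0xE0 = 11100000 → 3-byte char #2 = E0 A6 B6.
Offset 7: leading byte 0xF0 = 11110000 → 4-byte char #3 = F0 9F 98 AE.
Offset 11: leading byte 0xE3 = 11100011 → 3-byte char #4 = E3 9B B8.
Leading byte 0xE3 = 11100011 matches 1110xxxx → 3-byte sequence.
Byte 1: 0xE3 = 11100011, payload 0011 (4 bits).
Byte 2: 0x9B = 10011011 (10xxxxxx ✓), payload 011011.
Byte 3: 0xB8 = 10111000 (10xxxxxx ✓), payload 111000.
Concatenate: 0011011011111000 = 0x36F8 (16 bits → U+36F8).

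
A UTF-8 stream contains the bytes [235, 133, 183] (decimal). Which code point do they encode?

U+B177

Leading byte 0xEB = 11101011 matches 1110xxxx → 3-byte sequence.
Byte 1: 0xEB = 11101011, payload 1011 (4 bits).
Byte 2: 0x85 = 10000101 (10xxxxxx ✓), payload 000101.
Byte 3: 0xB7 = 10110111 (10xxxxxx ✓), payload 110111.
Concatenate: 1011000101110111 = 0xB177 (16 bits → U+B177).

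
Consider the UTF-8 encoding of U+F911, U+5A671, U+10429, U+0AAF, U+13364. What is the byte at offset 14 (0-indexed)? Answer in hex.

0xF0

U+F911 → 3-byte form EF A4 91 at offsets 0–2.
U+5A671 → 4-byte form F1 9A 99 B1 at offsets 3–6.
U+10429 → 4-byte form F0 90 90 A9 at offsets 7–10.
U+0AAF → 3-byte form E0 AA AF at offsets 11–13.
U+13364 → 4-byte form F0 93 8D A4 at offsets 14–17.
Offset 14 falls in char 5's range; it's byte 1 of F0 93 8D A4 = 0xF0.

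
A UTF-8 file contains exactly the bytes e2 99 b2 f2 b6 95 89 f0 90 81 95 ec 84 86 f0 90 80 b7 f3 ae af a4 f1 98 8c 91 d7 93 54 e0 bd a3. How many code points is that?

10

Byte at offset 0: 0xE2 = 11100010 → 3-byte char (#1). Advance 3.
Byte at offset 3: 0xF2 = 11110010 → 4-byte char (#2). Advance 4.
Byte at offset 7: 0xF0 = 11110000 → 4-byte char (#3). Advance 4.
Byte at offset 11: 0xEC = 11101100 → 3-byte char (#4). Advance 3.
Byte at offset 14: 0xF0 = 11110000 → 4-byte char (#5). Advance 4.
Byte at offset 18: 0xF3 = 11110011 → 4-byte char (#6). Advance 4.
Byte at offset 22: 0xF1 = 11110001 → 4-byte char (#7). Advance 4.
Byte at offset 26: 0xD7 = 11010111 → 2-byte char (#8). Advance 2.
Byte at offset 28: 0x54 = 01010100 → 1-byte char (#9). Advance 1.
Byte at offset 29: 0xE0 = 11100000 → 3-byte char (#10). Advance 3.
Reached end at offset 32 after 10 code points.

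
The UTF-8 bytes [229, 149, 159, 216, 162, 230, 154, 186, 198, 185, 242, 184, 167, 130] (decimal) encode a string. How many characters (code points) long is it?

Byte at offset 0: 0xE5 = 11100101 → 3-byte char (#1). Advance 3.
Byte at offset 3: 0xD8 = 11011000 → 2-byte char (#2). Advance 2.
Byte at offset 5: 0xE6 = 11100110 → 3-byte char (#3). Advance 3.
Byte at offset 8: 0xC6 = 11000110 → 2-byte char (#4). Advance 2.
Byte at offset 10: 0xF2 = 11110010 → 4-byte char (#5). Advance 4.
Reached end at offset 14 after 5 code points.

5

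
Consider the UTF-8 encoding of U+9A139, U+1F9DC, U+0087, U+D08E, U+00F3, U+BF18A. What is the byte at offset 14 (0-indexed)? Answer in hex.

0xB3

U+9A139 → 4-byte form F2 9A 84 B9 at offsets 0–3.
U+1F9DC → 4-byte form F0 9F A7 9C at offsets 4–7.
U+0087 → 2-byte form C2 87 at offsets 8–9.
U+D08E → 3-byte form ED 82 8E at offsets 10–12.
U+00F3 → 2-byte form C3 B3 at offsets 13–14.
Offset 14 falls in char 5's range; it's byte 2 of C3 B3 = 0xB3.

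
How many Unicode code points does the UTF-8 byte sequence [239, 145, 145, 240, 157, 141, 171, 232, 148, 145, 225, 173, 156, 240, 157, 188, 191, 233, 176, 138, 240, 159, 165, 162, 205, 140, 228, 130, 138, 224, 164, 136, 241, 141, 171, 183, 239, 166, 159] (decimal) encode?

Byte at offset 0: 0xEF = 11101111 → 3-byte char (#1). Advance 3.
Byte at offset 3: 0xF0 = 11110000 → 4-byte char (#2). Advance 4.
Byte at offset 7: 0xE8 = 11101000 → 3-byte char (#3). Advance 3.
Byte at offset 10: 0xE1 = 11100001 → 3-byte char (#4). Advance 3.
Byte at offset 13: 0xF0 = 11110000 → 4-byte char (#5). Advance 4.
Byte at offset 17: 0xE9 = 11101001 → 3-byte char (#6). Advance 3.
Byte at offset 20: 0xF0 = 11110000 → 4-byte char (#7). Advance 4.
Byte at offset 24: 0xCD = 11001101 → 2-byte char (#8). Advance 2.
Byte at offset 26: 0xE4 = 11100100 → 3-byte char (#9). Advance 3.
Byte at offset 29: 0xE0 = 11100000 → 3-byte char (#10). Advance 3.
Byte at offset 32: 0xF1 = 11110001 → 4-byte char (#11). Advance 4.
Byte at offset 36: 0xEF = 11101111 → 3-byte char (#12). Advance 3.
Reached end at offset 39 after 12 code points.

12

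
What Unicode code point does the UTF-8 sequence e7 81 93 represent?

U+7053

Leading byte 0xE7 = 11100111 matches 1110xxxx → 3-byte sequence.
Byte 1: 0xE7 = 11100111, payload 0111 (4 bits).
Byte 2: 0x81 = 10000001 (10xxxxxx ✓), payload 000001.
Byte 3: 0x93 = 10010011 (10xxxxxx ✓), payload 010011.
Concatenate: 0111000001010011 = 0x7053 (16 bits → U+7053).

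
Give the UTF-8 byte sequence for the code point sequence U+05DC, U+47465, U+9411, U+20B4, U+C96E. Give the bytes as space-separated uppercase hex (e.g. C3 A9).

D7 9C F1 87 91 A5 E9 90 91 E2 82 B4 EC A5 AE

U+05DC: 2-byte form → D7 9C.
U+47465: 4-byte form → F1 87 91 A5.
U+9411: 3-byte form → E9 90 91.
U+20B4: 3-byte form → E2 82 B4.
U+C96E: 3-byte form → EC A5 AE.
Concatenated (15 bytes): D7 9C F1 87 91 A5 E9 90 91 E2 82 B4 EC A5 AE.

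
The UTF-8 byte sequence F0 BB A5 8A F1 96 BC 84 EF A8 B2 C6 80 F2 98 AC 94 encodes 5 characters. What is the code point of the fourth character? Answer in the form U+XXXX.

U+0180

Offset 0: leading byte 0xF0 = 11110000 → 4-byte char #1 = F0 BB A5 8A.
Offset 4: leading byte 0xF1 = 11110001 → 4-byte char #2 = F1 96 BC 84.
Offset 8: leading byte 0xEF = 11101111 → 3-byte char #3 = EF A8 B2.
Offset 11: leading byte 0xC6 = 11000110 → 2-byte char #4 = C6 80.
Leading byte 0xC6 = 11000110 matches 110xxxxx → 2-byte sequence.
Byte 1: 0xC6 = 11000110, payload 00110 (5 bits).
Byte 2: 0x80 = 10000000 (10xxxxxx ✓), payload 000000.
Concatenate: 00110000000 = 0x180 (11 bits → U+0180).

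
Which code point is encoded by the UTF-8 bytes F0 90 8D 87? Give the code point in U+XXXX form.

U+10347

Leading byte 0xF0 = 11110000 matches 11110xxx → 4-byte sequence.
Byte 1: 0xF0 = 11110000, payload 000 (3 bits).
Byte 2: 0x90 = 10010000 (10xxxxxx ✓), payload 010000.
Byte 3: 0x8D = 10001101 (10xxxxxx ✓), payload 001101.
Byte 4: 0x87 = 10000111 (10xxxxxx ✓), payload 000111.
Concatenate: 000010000001101000111 = 0x10347 (21 bits → U+10347).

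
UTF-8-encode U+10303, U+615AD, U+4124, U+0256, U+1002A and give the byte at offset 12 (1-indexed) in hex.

0xC9

1-indexed offset 12 is 0-indexed offset 11.
U+10303 → 4-byte form F0 90 8C 83 at offsets 0–3.
U+615AD → 4-byte form F1 A1 96 AD at offsets 4–7.
U+4124 → 3-byte form E4 84 A4 at offsets 8–10.
U+0256 → 2-byte form C9 96 at offsets 11–12.
Offset 11 falls in char 4's range; it's byte 1 of C9 96 = 0xC9.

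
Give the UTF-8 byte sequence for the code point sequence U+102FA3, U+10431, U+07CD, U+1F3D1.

U+102FA3: 4-byte form → F4 82 BE A3.
U+10431: 4-byte form → F0 90 90 B1.
U+07CD: 2-byte form → DF 8D.
U+1F3D1: 4-byte form → F0 9F 8F 91.
Concatenated (14 bytes): F4 82 BE A3 F0 90 90 B1 DF 8D F0 9F 8F 91.

F4 82 BE A3 F0 90 90 B1 DF 8D F0 9F 8F 91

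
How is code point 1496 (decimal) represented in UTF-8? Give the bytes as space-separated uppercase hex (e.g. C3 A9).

U+05D8 = 0x5D8 = 1496 decimal. In range U+0080–U+07FF → 2-byte form: 110xxxxx 10xxxxxx.
Binary (11 bits): 10111011000.
Split 5+6: 10111 | 011000.
Byte 1: 11010111 = 0xD7.
Byte 2: 10011000 = 0x98.

D7 98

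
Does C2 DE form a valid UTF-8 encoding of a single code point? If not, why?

invalid (non-continuation byte where continuation expected)

Leading byte 0xC2 = 11000010 → 2-byte form.
Byte 2 is 0xDE = 11011110, which is not 10xxxxxx — expected a continuation byte.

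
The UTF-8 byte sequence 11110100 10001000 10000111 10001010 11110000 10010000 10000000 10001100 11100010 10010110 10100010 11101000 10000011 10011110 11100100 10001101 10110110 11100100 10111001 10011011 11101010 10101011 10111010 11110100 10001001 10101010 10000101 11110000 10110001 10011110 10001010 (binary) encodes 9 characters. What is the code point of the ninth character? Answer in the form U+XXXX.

U+3178A

Offset 0: leading byte 0xF4 = 11110100 → 4-byte char #1 = F4 88 87 8A.
Offset 4: leading byte 0xF0 = 11110000 → 4-byte char #2 = F0 90 80 8C.
Offset 8: leading byte 0xE2 = 11100010 → 3-byte char #3 = E2 96 A2.
Offset 11: leading byte 0xE8 = 11101000 → 3-byte char #4 = E8 83 9E.
Offset 14: leading byte 0xE4 = 11100100 → 3-byte char #5 = E4 8D B6.
Offset 17: leading byte 0xE4 = 11100100 → 3-byte char #6 = E4 B9 9B.
Offset 20: leading byte 0xEA = 11101010 → 3-byte char #7 = EA AB BA.
Offset 23: leading byte 0xF4 = 11110100 → 4-byte char #8 = F4 89 AA 85.
Offset 27: leading byte 0xF0 = 11110000 → 4-byte char #9 = F0 B1 9E 8A.
Leading byte 0xF0 = 11110000 matches 11110xxx → 4-byte sequence.
Byte 1: 0xF0 = 11110000, payload 000 (3 bits).
Byte 2: 0xB1 = 10110001 (10xxxxxx ✓), payload 110001.
Byte 3: 0x9E = 10011110 (10xxxxxx ✓), payload 011110.
Byte 4: 0x8A = 10001010 (10xxxxxx ✓), payload 001010.
Concatenate: 000110001011110001010 = 0x3178A (21 bits → U+3178A).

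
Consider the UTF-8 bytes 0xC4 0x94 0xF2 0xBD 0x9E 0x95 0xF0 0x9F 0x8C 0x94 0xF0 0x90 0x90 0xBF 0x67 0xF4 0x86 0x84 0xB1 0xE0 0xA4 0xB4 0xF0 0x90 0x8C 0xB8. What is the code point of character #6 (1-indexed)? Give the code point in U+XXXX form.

Offset 0: leading byte 0xC4 = 11000100 → 2-byte char #1 = C4 94.
Offset 2: leading byte 0xF2 = 11110010 → 4-byte char #2 = F2 BD 9E 95.
Offset 6: leading byte 0xF0 = 11110000 → 4-byte char #3 = F0 9F 8C 94.
Offset 10: leading byte 0xF0 = 11110000 → 4-byte char #4 = F0 90 90 BF.
Offset 14: leading byte 0x67 = 01100111 → 1-byte char #5 = 67.
Offset 15: leading byte 0xF4 = 11110100 → 4-byte char #6 = F4 86 84 B1.
Leading byte 0xF4 = 11110100 matches 11110xxx → 4-byte sequence.
Byte 1: 0xF4 = 11110100, payload 100 (3 bits).
Byte 2: 0x86 = 10000110 (10xxxxxx ✓), payload 000110.
Byte 3: 0x84 = 10000100 (10xxxxxx ✓), payload 000100.
Byte 4: 0xB1 = 10110001 (10xxxxxx ✓), payload 110001.
Concatenate: 100000110000100110001 = 0x106131 (21 bits → U+106131).

U+106131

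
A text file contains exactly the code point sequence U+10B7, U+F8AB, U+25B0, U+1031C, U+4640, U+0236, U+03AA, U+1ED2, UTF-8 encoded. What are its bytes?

E1 82 B7 EF A2 AB E2 96 B0 F0 90 8C 9C E4 99 80 C8 B6 CE AA E1 BB 92

U+10B7: 3-byte form → E1 82 B7.
U+F8AB: 3-byte form → EF A2 AB.
U+25B0: 3-byte form → E2 96 B0.
U+1031C: 4-byte form → F0 90 8C 9C.
U+4640: 3-byte form → E4 99 80.
U+0236: 2-byte form → C8 B6.
U+03AA: 2-byte form → CE AA.
U+1ED2: 3-byte form → E1 BB 92.
Concatenated (23 bytes): E1 82 B7 EF A2 AB E2 96 B0 F0 90 8C 9C E4 99 80 C8 B6 CE AA E1 BB 92.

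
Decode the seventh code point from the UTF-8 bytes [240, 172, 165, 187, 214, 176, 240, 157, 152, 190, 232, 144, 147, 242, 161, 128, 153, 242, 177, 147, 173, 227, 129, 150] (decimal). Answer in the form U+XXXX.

Offset 0: leading byte 0xF0 = 11110000 → 4-byte char #1 = F0 AC A5 BB.
Offset 4: leading byte 0xD6 = 11010110 → 2-byte char #2 = D6 B0.
Offset 6: leading byte 0xF0 = 11110000 → 4-byte char #3 = F0 9D 98 BE.
Offset 10: leading byte 0xE8 = 11101000 → 3-byte char #4 = E8 90 93.
Offset 13: leading byte 0xF2 = 11110010 → 4-byte char #5 = F2 A1 80 99.
Offset 17: leading byte 0xF2 = 11110010 → 4-byte char #6 = F2 B1 93 AD.
Offset 21: leading byte 0xE3 = 11100011 → 3-byte char #7 = E3 81 96.
Leading byte 0xE3 = 11100011 matches 1110xxxx → 3-byte sequence.
Byte 1: 0xE3 = 11100011, payload 0011 (4 bits).
Byte 2: 0x81 = 10000001 (10xxxxxx ✓), payload 000001.
Byte 3: 0x96 = 10010110 (10xxxxxx ✓), payload 010110.
Concatenate: 0011000001010110 = 0x3056 (16 bits → U+3056).

U+3056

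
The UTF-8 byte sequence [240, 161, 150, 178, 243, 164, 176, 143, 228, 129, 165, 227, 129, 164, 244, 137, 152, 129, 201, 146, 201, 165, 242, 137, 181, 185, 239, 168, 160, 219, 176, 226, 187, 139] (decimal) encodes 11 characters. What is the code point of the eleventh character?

Offset 0: leading byte 0xF0 = 11110000 → 4-byte char #1 = F0 A1 96 B2.
Offset 4: leading byte 0xF3 = 11110011 → 4-byte char #2 = F3 A4 B0 8F.
Offset 8: leading byte 0xE4 = 11100100 → 3-byte char #3 = E4 81 A5.
Offset 11: leading byte 0xE3 = 11100011 → 3-byte char #4 = E3 81 A4.
Offset 14: leading byte 0xF4 = 11110100 → 4-byte char #5 = F4 89 98 81.
Offset 18: leading byte 0xC9 = 11001001 → 2-byte char #6 = C9 92.
Offset 20: leading byte 0xC9 = 11001001 → 2-byte char #7 = C9 A5.
Offset 22: leading byte 0xF2 = 11110010 → 4-byte char #8 = F2 89 B5 B9.
Offset 26: leading byte 0xEF = 11101111 → 3-byte char #9 = EF A8 A0.
Offset 29: leading byte 0xDB = 11011011 → 2-byte char #10 = DB B0.
Offset 31: leading byte 0xE2 = 11100010 → 3-byte char #11 = E2 BB 8B.
Leading byte 0xE2 = 11100010 matches 1110xxxx → 3-byte sequence.
Byte 1: 0xE2 = 11100010, payload 0010 (4 bits).
Byte 2: 0xBB = 10111011 (10xxxxxx ✓), payload 111011.
Byte 3: 0x8B = 10001011 (10xxxxxx ✓), payload 001011.
Concatenate: 0010111011001011 = 0x2ECB (16 bits → U+2ECB).

U+2ECB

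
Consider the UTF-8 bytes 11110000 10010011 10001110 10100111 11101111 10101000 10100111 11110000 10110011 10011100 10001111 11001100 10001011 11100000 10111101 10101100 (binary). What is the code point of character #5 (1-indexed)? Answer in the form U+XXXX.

U+0F6C

Offset 0: leading byte 0xF0 = 11110000 → 4-byte char #1 = F0 93 8E A7.
Offset 4: leading byte 0xEF = 11101111 → 3-byte char #2 = EF A8 A7.
Offset 7: leading byte 0xF0 = 11110000 → 4-byte char #3 = F0 B3 9C 8F.
Offset 11: leading byte 0xCC = 11001100 → 2-byte char #4 = CC 8B.
Offset 13: leading byte 0xE0 = 11100000 → 3-byte char #5 = E0 BD AC.
Leading byte 0xE0 = 11100000 matches 1110xxxx → 3-byte sequence.
Byte 1: 0xE0 = 11100000, payload 0000 (4 bits).
Byte 2: 0xBD = 10111101 (10xxxxxx ✓), payload 111101.
Byte 3: 0xAC = 10101100 (10xxxxxx ✓), payload 101100.
Concatenate: 0000111101101100 = 0xF6C (16 bits → U+0F6C).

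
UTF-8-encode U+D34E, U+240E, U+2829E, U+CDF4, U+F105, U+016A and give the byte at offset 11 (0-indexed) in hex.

0xB7

U+D34E → 3-byte form ED 8D 8E at offsets 0–2.
U+240E → 3-byte form E2 90 8E at offsets 3–5.
U+2829E → 4-byte form F0 A8 8A 9E at offsets 6–9.
U+CDF4 → 3-byte form EC B7 B4 at offsets 10–12.
Offset 11 falls in char 4's range; it's byte 2 of EC B7 B4 = 0xB7.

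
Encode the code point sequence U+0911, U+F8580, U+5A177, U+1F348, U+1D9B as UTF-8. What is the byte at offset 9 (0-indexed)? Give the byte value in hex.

U+0911 → 3-byte form E0 A4 91 at offsets 0–2.
U+F8580 → 4-byte form F3 B8 96 80 at offsets 3–6.
U+5A177 → 4-byte form F1 9A 85 B7 at offsets 7–10.
Offset 9 falls in char 3's range; it's byte 3 of F1 9A 85 B7 = 0x85.

0x85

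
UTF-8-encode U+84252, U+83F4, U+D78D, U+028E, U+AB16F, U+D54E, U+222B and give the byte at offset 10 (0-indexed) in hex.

0xCA

U+84252 → 4-byte form F2 84 89 92 at offsets 0–3.
U+83F4 → 3-byte form E8 8F B4 at offsets 4–6.
U+D78D → 3-byte form ED 9E 8D at offsets 7–9.
U+028E → 2-byte form CA 8E at offsets 10–11.
Offset 10 falls in char 4's range; it's byte 1 of CA 8E = 0xCA.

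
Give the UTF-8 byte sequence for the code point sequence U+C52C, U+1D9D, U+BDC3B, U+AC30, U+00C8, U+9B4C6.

EC 94 AC E1 B6 9D F2 BD B0 BB EA B0 B0 C3 88 F2 9B 93 86

U+C52C: 3-byte form → EC 94 AC.
U+1D9D: 3-byte form → E1 B6 9D.
U+BDC3B: 4-byte form → F2 BD B0 BB.
U+AC30: 3-byte form → EA B0 B0.
U+00C8: 2-byte form → C3 88.
U+9B4C6: 4-byte form → F2 9B 93 86.
Concatenated (19 bytes): EC 94 AC E1 B6 9D F2 BD B0 BB EA B0 B0 C3 88 F2 9B 93 86.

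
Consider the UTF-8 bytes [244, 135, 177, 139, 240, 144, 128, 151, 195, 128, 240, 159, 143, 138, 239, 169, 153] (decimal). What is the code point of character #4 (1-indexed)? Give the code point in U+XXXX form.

U+1F3CA

Offset 0: leading byte 0xF4 = 11110100 → 4-byte char #1 = F4 87 B1 8B.
Offset 4: leading byte 0xF0 = 11110000 → 4-byte char #2 = F0 90 80 97.
Offset 8: leading byte 0xC3 = 11000011 → 2-byte char #3 = C3 80.
Offset 10: leading byte 0xF0 = 11110000 → 4-byte char #4 = F0 9F 8F 8A.
Leading byte 0xF0 = 11110000 matches 11110xxx → 4-byte sequence.
Byte 1: 0xF0 = 11110000, payload 000 (3 bits).
Byte 2: 0x9F = 10011111 (10xxxxxx ✓), payload 011111.
Byte 3: 0x8F = 10001111 (10xxxxxx ✓), payload 001111.
Byte 4: 0x8A = 10001010 (10xxxxxx ✓), payload 001010.
Concatenate: 000011111001111001010 = 0x1F3CA (21 bits → U+1F3CA).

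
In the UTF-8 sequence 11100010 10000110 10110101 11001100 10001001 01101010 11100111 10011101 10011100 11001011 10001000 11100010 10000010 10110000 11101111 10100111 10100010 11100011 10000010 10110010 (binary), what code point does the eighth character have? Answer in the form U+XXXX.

U+30B2

Offset 0: leading byte 0xE2 = 11100010 → 3-byte char #1 = E2 86 B5.
Offset 3: leading byte 0xCC = 11001100 → 2-byte char #2 = CC 89.
Offset 5: leading byte 0x6A = 01101010 → 1-byte char #3 = 6A.
Offset 6: leading byte 0xE7 = 11100111 → 3-byte char #4 = E7 9D 9C.
Offset 9: leading byte 0xCB = 11001011 → 2-byte char #5 = CB 88.
Offset 11: leading byte 0xE2 = 11100010 → 3-byte char #6 = E2 82 B0.
Offset 14: leading byte 0xEF = 11101111 → 3-byte char #7 = EF A7 A2.
Offset 17: leading byte 0xE3 = 11100011 → 3-byte char #8 = E3 82 B2.
Leading byte 0xE3 = 11100011 matches 1110xxxx → 3-byte sequence.
Byte 1: 0xE3 = 11100011, payload 0011 (4 bits).
Byte 2: 0x82 = 10000010 (10xxxxxx ✓), payload 000010.
Byte 3: 0xB2 = 10110010 (10xxxxxx ✓), payload 110010.
Concatenate: 0011000010110010 = 0x30B2 (16 bits → U+30B2).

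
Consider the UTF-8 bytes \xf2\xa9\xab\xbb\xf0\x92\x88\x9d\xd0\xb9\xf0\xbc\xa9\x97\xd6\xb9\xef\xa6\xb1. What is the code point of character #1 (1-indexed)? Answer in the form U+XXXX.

Offset 0: leading byte 0xF2 = 11110010 → 4-byte char #1 = F2 A9 AB BB.
Leading byte 0xF2 = 11110010 matches 11110xxx → 4-byte sequence.
Byte 1: 0xF2 = 11110010, payload 010 (3 bits).
Byte 2: 0xA9 = 10101001 (10xxxxxx ✓), payload 101001.
Byte 3: 0xAB = 10101011 (10xxxxxx ✓), payload 101011.
Byte 4: 0xBB = 10111011 (10xxxxxx ✓), payload 111011.
Concatenate: 010101001101011111011 = 0xA9AFB (21 bits → U+A9AFB).

U+A9AFB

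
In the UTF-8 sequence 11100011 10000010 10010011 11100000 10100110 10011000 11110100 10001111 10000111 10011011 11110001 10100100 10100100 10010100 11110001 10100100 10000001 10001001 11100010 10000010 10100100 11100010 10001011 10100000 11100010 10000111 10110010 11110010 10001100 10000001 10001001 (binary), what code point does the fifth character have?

U+64049

Offset 0: leading byte 0xE3 = 11100011 → 3-byte char #1 = E3 82 93.
Offset 3: leading byte 0xE0 = 11100000 → 3-byte char #2 = E0 A6 98.
Offset 6: leading byte 0xF4 = 11110100 → 4-byte char #3 = F4 8F 87 9B.
Offset 10: leading byte 0xF1 = 11110001 → 4-byte char #4 = F1 A4 A4 94.
Offset 14: leading byte 0xF1 = 11110001 → 4-byte char #5 = F1 A4 81 89.
Leading byte 0xF1 = 11110001 matches 11110xxx → 4-byte sequence.
Byte 1: 0xF1 = 11110001, payload 001 (3 bits).
Byte 2: 0xA4 = 10100100 (10xxxxxx ✓), payload 100100.
Byte 3: 0x81 = 10000001 (10xxxxxx ✓), payload 000001.
Byte 4: 0x89 = 10001001 (10xxxxxx ✓), payload 001001.
Concatenate: 001100100000001001001 = 0x64049 (21 bits → U+64049).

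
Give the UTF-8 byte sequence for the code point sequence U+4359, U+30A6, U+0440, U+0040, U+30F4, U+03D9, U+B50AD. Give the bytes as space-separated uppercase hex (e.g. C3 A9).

U+4359: 3-byte form → E4 8D 99.
U+30A6: 3-byte form → E3 82 A6.
U+0440: 2-byte form → D1 80.
U+0040: 1-byte form → 40.
U+30F4: 3-byte form → E3 83 B4.
U+03D9: 2-byte form → CF 99.
U+B50AD: 4-byte form → F2 B5 82 AD.
Concatenated (18 bytes): E4 8D 99 E3 82 A6 D1 80 40 E3 83 B4 CF 99 F2 B5 82 AD.

E4 8D 99 E3 82 A6 D1 80 40 E3 83 B4 CF 99 F2 B5 82 AD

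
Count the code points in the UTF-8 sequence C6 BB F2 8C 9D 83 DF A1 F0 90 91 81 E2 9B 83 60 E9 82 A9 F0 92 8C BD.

8

Byte at offset 0: 0xC6 = 11000110 → 2-byte char (#1). Advance 2.
Byte at offset 2: 0xF2 = 11110010 → 4-byte char (#2). Advance 4.
Byte at offset 6: 0xDF = 11011111 → 2-byte char (#3). Advance 2.
Byte at offset 8: 0xF0 = 11110000 → 4-byte char (#4). Advance 4.
Byte at offset 12: 0xE2 = 11100010 → 3-byte char (#5). Advance 3.
Byte at offset 15: 0x60 = 01100000 → 1-byte char (#6). Advance 1.
Byte at offset 16: 0xE9 = 11101001 → 3-byte char (#7). Advance 3.
Byte at offset 19: 0xF0 = 11110000 → 4-byte char (#8). Advance 4.
Reached end at offset 23 after 8 code points.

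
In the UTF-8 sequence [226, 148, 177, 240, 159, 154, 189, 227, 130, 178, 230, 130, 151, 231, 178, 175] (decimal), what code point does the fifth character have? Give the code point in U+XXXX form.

Offset 0: leading byte 0xE2 = 11100010 → 3-byte char #1 = E2 94 B1.
Offset 3: leading byte 0xF0 = 11110000 → 4-byte char #2 = F0 9F 9A BD.
Offset 7: leading byte 0xE3 = 11100011 → 3-byte char #3 = E3 82 B2.
Offset 10: leading byte 0xE6 = 11100110 → 3-byte char #4 = E6 82 97.
Offset 13: leading byte 0xE7 = 11100111 → 3-byte char #5 = E7 B2 AF.
Leading byte 0xE7 = 11100111 matches 1110xxxx → 3-byte sequence.
Byte 1: 0xE7 = 11100111, payload 0111 (4 bits).
Byte 2: 0xB2 = 10110010 (10xxxxxx ✓), payload 110010.
Byte 3: 0xAF = 10101111 (10xxxxxx ✓), payload 101111.
Concatenate: 0111110010101111 = 0x7CAF (16 bits → U+7CAF).

U+7CAF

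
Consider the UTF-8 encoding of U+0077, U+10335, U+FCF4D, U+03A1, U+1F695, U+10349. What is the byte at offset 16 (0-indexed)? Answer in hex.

0x90

U+0077 → 1-byte form 77 at offsets 0–0.
U+10335 → 4-byte form F0 90 8C B5 at offsets 1–4.
U+FCF4D → 4-byte form F3 BC BD 8D at offsets 5–8.
U+03A1 → 2-byte form CE A1 at offsets 9–10.
U+1F695 → 4-byte form F0 9F 9A 95 at offsets 11–14.
U+10349 → 4-byte form F0 90 8D 89 at offsets 15–18.
Offset 16 falls in char 6's range; it's byte 2 of F0 90 8D 89 = 0x90.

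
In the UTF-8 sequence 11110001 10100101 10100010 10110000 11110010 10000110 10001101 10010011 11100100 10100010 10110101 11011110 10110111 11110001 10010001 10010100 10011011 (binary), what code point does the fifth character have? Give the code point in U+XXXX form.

U+5151B

Offset 0: leading byte 0xF1 = 11110001 → 4-byte char #1 = F1 A5 A2 B0.
Offset 4: leading byte 0xF2 = 11110010 → 4-byte char #2 = F2 86 8D 93.
Offset 8: leading byte 0xE4 = 11100100 → 3-byte char #3 = E4 A2 B5.
Offset 11: leading byte 0xDE = 11011110 → 2-byte char #4 = DE B7.
Offset 13: leading byte 0xF1 = 11110001 → 4-byte char #5 = F1 91 94 9B.
Leading byte 0xF1 = 11110001 matches 11110xxx → 4-byte sequence.
Byte 1: 0xF1 = 11110001, payload 001 (3 bits).
Byte 2: 0x91 = 10010001 (10xxxxxx ✓), payload 010001.
Byte 3: 0x94 = 10010100 (10xxxxxx ✓), payload 010100.
Byte 4: 0x9B = 10011011 (10xxxxxx ✓), payload 011011.
Concatenate: 001010001010100011011 = 0x5151B (21 bits → U+5151B).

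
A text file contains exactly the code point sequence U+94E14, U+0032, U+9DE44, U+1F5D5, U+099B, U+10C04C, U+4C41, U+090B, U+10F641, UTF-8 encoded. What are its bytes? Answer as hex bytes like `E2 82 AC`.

F2 94 B8 94 32 F2 9D B9 84 F0 9F 97 95 E0 A6 9B F4 8C 81 8C E4 B1 81 E0 A4 8B F4 8F 99 81

U+94E14: 4-byte form → F2 94 B8 94.
U+0032: 1-byte form → 32.
U+9DE44: 4-byte form → F2 9D B9 84.
U+1F5D5: 4-byte form → F0 9F 97 95.
U+099B: 3-byte form → E0 A6 9B.
U+10C04C: 4-byte form → F4 8C 81 8C.
U+4C41: 3-byte form → E4 B1 81.
U+090B: 3-byte form → E0 A4 8B.
U+10F641: 4-byte form → F4 8F 99 81.
Concatenated (30 bytes): F2 94 B8 94 32 F2 9D B9 84 F0 9F 97 95 E0 A6 9B F4 8C 81 8C E4 B1 81 E0 A4 8B F4 8F 99 81.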